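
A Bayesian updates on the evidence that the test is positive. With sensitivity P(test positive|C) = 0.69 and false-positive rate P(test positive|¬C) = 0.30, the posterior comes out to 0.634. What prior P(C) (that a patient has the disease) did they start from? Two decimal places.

P(C) = 0.43

In odds form, posterior odds = prior odds × likelihood ratio, so prior odds = posterior odds ÷ LR.
Posterior odds = 0.634/(1−0.634) = 1.7322. LR = 0.69/0.30 = 2.3000.
Prior odds = 1.7322/2.3000 = 0.7531, so P(C) = 0.7531/(1+0.7531) ≈ 0.43.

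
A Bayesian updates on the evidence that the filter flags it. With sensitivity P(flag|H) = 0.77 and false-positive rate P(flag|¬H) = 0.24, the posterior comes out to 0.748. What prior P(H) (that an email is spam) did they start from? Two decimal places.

P(H) = 0.48

In odds form, posterior odds = prior odds × likelihood ratio, so prior odds = posterior odds ÷ LR.
Posterior odds = 0.748/(1−0.748) = 2.9683. LR = 0.77/0.24 = 3.2083.
Prior odds = 2.9683/3.2083 = 0.9252, so P(H) = 0.9252/(1+0.9252) ≈ 0.48.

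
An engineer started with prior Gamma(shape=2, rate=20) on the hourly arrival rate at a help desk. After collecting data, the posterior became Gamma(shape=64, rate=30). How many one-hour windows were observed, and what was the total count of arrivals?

A Gamma(α, β) prior (rate parametrization) on a Poisson rate with n observations summing to S gives posterior Gamma(α+S, β+n).
Matching: Σxᵢ = 64 − 2 = 62 and n = 30 − 20 = 10.

n = 10 one-hour windows with total 62 arrivals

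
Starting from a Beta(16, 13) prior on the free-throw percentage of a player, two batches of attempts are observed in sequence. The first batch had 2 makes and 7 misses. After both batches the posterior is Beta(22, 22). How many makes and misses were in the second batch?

4 makes and 2 misses

Sequential conjugate updates are equivalent to a single update on the pooled data, so total successes = posterior α − prior α and total failures = posterior β − prior β.
Total across both batches: 22−16=6 makes, 22−13=9 misses.
Subtract the first batch: 6−2=4 makes and 9−7=2 misses.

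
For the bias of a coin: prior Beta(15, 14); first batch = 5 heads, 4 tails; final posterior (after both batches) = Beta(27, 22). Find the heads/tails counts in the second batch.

Because Beta–binomial updating is additive in the counts, the combined data contributed (α_post−α_prior, β_post−β_prior) successes and failures.
Total across both batches: 27−15=12 heads, 22−14=8 tails.
Subtract the first batch: 12−5=7 heads and 8−4=4 tails.

7 heads and 4 tails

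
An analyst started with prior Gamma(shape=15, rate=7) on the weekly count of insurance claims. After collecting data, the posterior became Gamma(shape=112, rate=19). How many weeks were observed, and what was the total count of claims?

n = 12 weeks with total 97 claims

Gamma–Poisson conjugacy: posterior shape = α + Σxᵢ, posterior rate = β + n.
Matching: Σxᵢ = 112 − 15 = 97 and n = 19 − 7 = 12.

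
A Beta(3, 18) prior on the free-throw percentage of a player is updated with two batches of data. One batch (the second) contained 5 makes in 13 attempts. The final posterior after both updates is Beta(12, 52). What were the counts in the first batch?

Sequential conjugate updates are equivalent to a single update on the pooled data, so total successes = posterior α − prior α and total failures = posterior β − prior β.
Total across both batches: 12−3=9 makes, 52−18=34 misses.
Subtract the second batch: 9−5=4 makes and 34−8=26 misses.

4 makes and 26 misses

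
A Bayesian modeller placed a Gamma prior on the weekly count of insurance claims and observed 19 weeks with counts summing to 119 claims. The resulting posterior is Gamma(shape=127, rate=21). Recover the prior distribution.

Gamma–Poisson conjugacy: posterior shape = α + Σxᵢ, posterior rate = β + n.
So α = 127 − 119 = 8 and β = 21 − 19 = 2.

Gamma(shape=8, rate=2)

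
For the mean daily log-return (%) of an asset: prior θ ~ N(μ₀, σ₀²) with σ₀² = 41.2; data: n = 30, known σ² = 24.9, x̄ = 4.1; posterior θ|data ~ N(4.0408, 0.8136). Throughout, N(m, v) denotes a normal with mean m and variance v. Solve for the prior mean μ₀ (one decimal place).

μ₀ = 1.1

The posterior mean is a precision-weighted average: μ_n = (τ₀μ₀ + τ_data·x̄)/(τ₀+τ_data), with τ₀=1/σ₀² and τ_data=n/σ².
Here τ₀ = 1/41.2 = 0.024272 and τ_data = 30/24.9 = 1.204819, so τ_n = 1.229091.
Rearranging for μ₀: μ₀ = (μ_n·τ_n − τ_data·x̄)/τ₀ = (4.0408·1.229091 − 1.204819·4.1) / 0.024272 = 0.026753/0.024272 ≈ 1.1.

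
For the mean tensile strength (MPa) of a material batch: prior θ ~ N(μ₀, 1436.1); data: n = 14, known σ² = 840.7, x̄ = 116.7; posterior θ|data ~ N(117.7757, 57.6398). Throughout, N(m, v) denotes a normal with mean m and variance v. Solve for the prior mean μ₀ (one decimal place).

μ₀ = 143.5

With known observation variance, the Normal–Normal posterior has precision τ_n = τ₀ + n/σ² and mean μ_n = (τ₀μ₀ + (n/σ²)x̄)/τ_n.
Here τ₀ = 1/1436.1 = 0.000696 and τ_data = 14/840.7 = 0.016653, so τ_n = 0.017349.
Rearranging for μ₀: μ₀ = (μ_n·τ_n − τ_data·x̄)/τ₀ = (117.7757·0.017349 − 0.016653·116.7) / 0.000696 = 0.099886/0.000696 ≈ 143.5.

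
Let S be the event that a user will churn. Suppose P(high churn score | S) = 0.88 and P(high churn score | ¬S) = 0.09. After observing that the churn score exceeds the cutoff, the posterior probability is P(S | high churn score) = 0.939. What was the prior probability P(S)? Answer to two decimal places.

In odds form, posterior odds = prior odds × likelihood ratio, so prior odds = posterior odds ÷ LR.
Posterior odds = 0.939/(1−0.939) = 15.3934. LR = 0.88/0.09 = 9.7778.
Prior odds = 15.3934/9.7778 = 1.5743, so P(S) = 1.5743/(1+1.5743) ≈ 0.61.

P(S) = 0.61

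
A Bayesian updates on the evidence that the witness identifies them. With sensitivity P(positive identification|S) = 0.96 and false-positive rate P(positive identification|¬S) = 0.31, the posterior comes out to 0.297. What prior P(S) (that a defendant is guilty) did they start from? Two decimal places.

In odds form, posterior odds = prior odds × likelihood ratio, so prior odds = posterior odds ÷ LR.
Posterior odds = 0.297/(1−0.297) = 0.4225. LR = 0.96/0.31 = 3.0968.
Prior odds = 0.4225/3.0968 = 0.1364, so P(S) = 0.1364/(1+0.1364) ≈ 0.12.

P(S) = 0.12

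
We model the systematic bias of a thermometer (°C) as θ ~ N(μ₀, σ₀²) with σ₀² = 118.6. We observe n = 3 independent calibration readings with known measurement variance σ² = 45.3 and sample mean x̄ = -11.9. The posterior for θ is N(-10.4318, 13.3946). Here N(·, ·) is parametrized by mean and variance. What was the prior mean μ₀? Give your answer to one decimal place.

With known observation variance, the Normal–Normal posterior has precision τ_n = τ₀ + n/σ² and mean μ_n = (τ₀μ₀ + (n/σ²)x̄)/τ_n.
Here τ₀ = 1/118.6 = 0.008432 and τ_data = 3/45.3 = 0.066225, so τ_n = 0.074657.
Rearranging for μ₀: μ₀ = (μ_n·τ_n − τ_data·x̄)/τ₀ = (-10.4318·0.074657 − 0.066225·-11.9) / 0.008432 = 0.009271/0.008432 ≈ 1.1.

μ₀ = 1.1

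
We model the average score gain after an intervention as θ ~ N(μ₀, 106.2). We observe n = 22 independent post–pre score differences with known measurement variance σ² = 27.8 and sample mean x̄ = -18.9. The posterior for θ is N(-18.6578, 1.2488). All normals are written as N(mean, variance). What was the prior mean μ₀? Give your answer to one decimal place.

The posterior mean is a precision-weighted average: μ_n = (τ₀μ₀ + τ_data·x̄)/(τ₀+τ_data), with τ₀=1/σ₀² and τ_data=n/σ².
Here τ₀ = 1/106.2 = 0.009416 and τ_data = 22/27.8 = 0.791367, so τ_n = 0.800783.
Rearranging for μ₀: μ₀ = (μ_n·τ_n − τ_data·x̄)/τ₀ = (-18.6578·0.800783 − 0.791367·-18.9) / 0.009416 = 0.015987/0.009416 ≈ 1.7.

μ₀ = 1.7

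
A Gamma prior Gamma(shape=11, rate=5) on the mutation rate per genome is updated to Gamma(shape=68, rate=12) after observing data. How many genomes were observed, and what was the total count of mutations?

n = 7 genomes with total 57 mutations

A Gamma(α, β) prior (rate parametrization) on a Poisson rate with n observations summing to S gives posterior Gamma(α+S, β+n).
Matching: Σxᵢ = 68 − 11 = 57 and n = 12 − 5 = 7.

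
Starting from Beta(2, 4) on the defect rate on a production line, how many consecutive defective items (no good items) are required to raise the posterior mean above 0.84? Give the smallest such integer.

k = 20

After k defective items and 0 good items the posterior is Beta(2+k, 4), with mean (2+k)/(2+4+k).
Set (2+k)/(6+k) > 0.84 and solve: k > (0.84·6 − 2)/(1 − 0.84) = 19.000.
The smallest integer exceeding 19.000 is 20.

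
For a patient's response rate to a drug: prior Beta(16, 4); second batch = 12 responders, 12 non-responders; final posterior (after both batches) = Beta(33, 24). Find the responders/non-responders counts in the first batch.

5 responders and 8 non-responders

Because Beta–binomial updating is additive in the counts, the combined data contributed (α_post−α_prior, β_post−β_prior) successes and failures.
Total across both batches: 33−16=17 responders, 24−4=20 non-responders.
Subtract the second batch: 17−12=5 responders and 20−12=8 non-responders.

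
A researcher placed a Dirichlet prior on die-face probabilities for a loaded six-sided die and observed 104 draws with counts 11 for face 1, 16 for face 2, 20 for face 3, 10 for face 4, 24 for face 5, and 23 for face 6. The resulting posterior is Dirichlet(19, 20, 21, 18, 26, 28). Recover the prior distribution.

For a Dirichlet(α) prior with multinomial counts c, the posterior is Dirichlet(α + c) componentwise.
Subtract each count from the matching posterior parameter: 19−11=8, 20−16=4, 21−20=1, 18−10=8, 26−24=2, 28−23=5.

Dirichlet(8, 4, 1, 8, 2, 5)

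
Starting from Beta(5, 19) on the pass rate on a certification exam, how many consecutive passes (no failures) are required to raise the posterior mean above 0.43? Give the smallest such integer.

k = 10

After k passes and 0 failures the posterior is Beta(5+k, 19), with mean (5+k)/(5+19+k).
Set (5+k)/(24+k) > 0.43 and solve: k > (0.43·24 − 5)/(1 − 0.43) = 9.333.
The smallest integer exceeding 9.333 is 10, and checking k=10: (15)/(34) = 0.4412 > 0.43.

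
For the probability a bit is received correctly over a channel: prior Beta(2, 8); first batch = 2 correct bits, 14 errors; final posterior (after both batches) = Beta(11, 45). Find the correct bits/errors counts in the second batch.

Sequential conjugate updates are equivalent to a single update on the pooled data, so total successes = posterior α − prior α and total failures = posterior β − prior β.
Total across both batches: 11−2=9 correct bits, 45−8=37 errors.
Subtract the first batch: 9−2=7 correct bits and 37−14=23 errors.

7 correct bits and 23 errors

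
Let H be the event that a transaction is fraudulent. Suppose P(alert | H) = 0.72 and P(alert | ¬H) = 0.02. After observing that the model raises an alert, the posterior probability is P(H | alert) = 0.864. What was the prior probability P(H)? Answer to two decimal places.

In odds form, posterior odds = prior odds × likelihood ratio, so prior odds = posterior odds ÷ LR.
Posterior odds = 0.864/(1−0.864) = 6.3529. LR = 0.72/0.02 = 36.0000.
Prior odds = 6.3529/36.0000 = 0.1765, so P(H) = 0.1765/(1+0.1765) ≈ 0.15.

P(H) = 0.15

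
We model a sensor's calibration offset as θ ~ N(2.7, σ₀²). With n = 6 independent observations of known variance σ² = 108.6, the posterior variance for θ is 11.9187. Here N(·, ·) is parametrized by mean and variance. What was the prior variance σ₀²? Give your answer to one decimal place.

Posterior precision equals prior precision plus data precision: 1/σ_n² = 1/σ₀² + n/σ².
So 1/σ₀² = 1/11.9187 − 6/108.6 = 0.083902 − 0.055249 = 0.028653.
Hence σ₀² = 1/0.028653 ≈ 34.9.

σ₀² = 34.9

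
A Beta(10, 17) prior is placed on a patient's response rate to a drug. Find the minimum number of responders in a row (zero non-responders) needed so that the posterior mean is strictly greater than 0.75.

k = 42

After k responders and 0 non-responders the posterior is Beta(10+k, 17), with mean (10+k)/(10+17+k).
Set (10+k)/(27+k) > 0.75 and solve: k > (0.75·27 − 10)/(1 − 0.75) = 41.000.
The smallest integer exceeding 41.000 is 42, and checking k=42: (52)/(69) = 0.7536 > 0.75.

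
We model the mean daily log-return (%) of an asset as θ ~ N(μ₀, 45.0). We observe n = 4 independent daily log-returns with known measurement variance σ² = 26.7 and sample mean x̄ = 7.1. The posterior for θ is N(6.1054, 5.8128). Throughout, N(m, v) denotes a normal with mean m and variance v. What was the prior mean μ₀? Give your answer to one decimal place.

The posterior mean is a precision-weighted average: μ_n = (τ₀μ₀ + τ_data·x̄)/(τ₀+τ_data), with τ₀=1/σ₀² and τ_data=n/σ².
Here τ₀ = 1/45.0 = 0.022222 and τ_data = 4/26.7 = 0.149813, so τ_n = 0.172035.
Rearranging for μ₀: μ₀ = (μ_n·τ_n − τ_data·x̄)/τ₀ = (6.1054·0.172035 − 0.149813·7.1) / 0.022222 = -0.013330/0.022222 ≈ -0.6.

μ₀ = -0.6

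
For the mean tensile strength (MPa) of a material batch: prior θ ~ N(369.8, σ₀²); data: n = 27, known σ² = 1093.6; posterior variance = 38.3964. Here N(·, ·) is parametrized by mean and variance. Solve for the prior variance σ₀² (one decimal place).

σ₀² = 738.0

Posterior precision equals prior precision plus data precision: 1/σ_n² = 1/σ₀² + n/σ².
So 1/σ₀² = 1/38.3964 − 27/1093.6 = 0.026044 − 0.024689 = 0.001355.
Hence σ₀² = 1/0.001355 ≈ 738.0.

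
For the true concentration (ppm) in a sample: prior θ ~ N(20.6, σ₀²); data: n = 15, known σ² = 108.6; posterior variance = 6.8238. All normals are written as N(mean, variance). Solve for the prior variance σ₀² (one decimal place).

σ₀² = 118.7

For the Normal–Normal model with known σ², precisions add: τ_n = τ₀ + n/σ².
So 1/σ₀² = 1/6.8238 − 15/108.6 = 0.146546 − 0.138122 = 0.008424.
Hence σ₀² = 1/0.008424 ≈ 118.7.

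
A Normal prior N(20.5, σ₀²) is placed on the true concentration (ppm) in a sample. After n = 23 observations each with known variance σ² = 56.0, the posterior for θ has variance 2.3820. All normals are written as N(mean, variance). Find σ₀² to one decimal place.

σ₀² = 109.9

Posterior precision equals prior precision plus data precision: 1/σ_n² = 1/σ₀² + n/σ².
So 1/σ₀² = 1/2.3820 − 23/56.0 = 0.419815 − 0.410714 = 0.009101.
Hence σ₀² = 1/0.009101 ≈ 109.9.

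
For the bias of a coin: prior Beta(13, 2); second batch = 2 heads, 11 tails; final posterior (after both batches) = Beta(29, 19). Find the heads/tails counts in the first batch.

Because Beta–binomial updating is additive in the counts, the combined data contributed (α_post−α_prior, β_post−β_prior) successes and failures.
Total across both batches: 29−13=16 heads, 19−2=17 tails.
Subtract the second batch: 16−2=14 heads and 17−11=6 tails.

14 heads and 6 tails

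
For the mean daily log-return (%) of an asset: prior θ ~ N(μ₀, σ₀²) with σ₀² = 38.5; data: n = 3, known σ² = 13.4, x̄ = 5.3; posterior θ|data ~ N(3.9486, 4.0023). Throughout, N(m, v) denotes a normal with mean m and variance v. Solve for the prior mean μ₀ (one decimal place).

μ₀ = -7.7

The posterior mean is a precision-weighted average: μ_n = (τ₀μ₀ + τ_data·x̄)/(τ₀+τ_data), with τ₀=1/σ₀² and τ_data=n/σ².
Here τ₀ = 1/38.5 = 0.025974 and τ_data = 3/13.4 = 0.223881, so τ_n = 0.249855.
Rearranging for μ₀: μ₀ = (μ_n·τ_n − τ_data·x̄)/τ₀ = (3.9486·0.249855 − 0.223881·5.3) / 0.025974 = -0.199992/0.025974 ≈ -7.7.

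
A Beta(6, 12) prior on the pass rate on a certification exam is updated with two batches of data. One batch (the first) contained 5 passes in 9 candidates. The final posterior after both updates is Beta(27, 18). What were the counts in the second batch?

16 passes and 2 failures

Sequential conjugate updates are equivalent to a single update on the pooled data, so total successes = posterior α − prior α and total failures = posterior β − prior β.
Total across both batches: 27−6=21 passes, 18−12=6 failures.
Subtract the first batch: 21−5=16 passes and 6−4=2 failures.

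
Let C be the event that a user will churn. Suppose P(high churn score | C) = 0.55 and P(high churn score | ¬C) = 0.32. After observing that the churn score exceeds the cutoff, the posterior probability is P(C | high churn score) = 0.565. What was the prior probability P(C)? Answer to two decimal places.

In odds form, posterior odds = prior odds × likelihood ratio, so prior odds = posterior odds ÷ LR.
Posterior odds = 0.565/(1−0.565) = 1.2989. LR = 0.55/0.32 = 1.7188.
Prior odds = 1.2989/1.7188 = 0.7557, so P(C) = 0.7557/(1+0.7557) ≈ 0.43.

P(C) = 0.43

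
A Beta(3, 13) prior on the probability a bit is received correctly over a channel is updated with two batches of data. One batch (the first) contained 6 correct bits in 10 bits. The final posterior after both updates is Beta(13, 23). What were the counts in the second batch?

Because Beta–binomial updating is additive in the counts, the combined data contributed (α_post−α_prior, β_post−β_prior) successes and failures.
Total across both batches: 13−3=10 correct bits, 23−13=10 errors.
Subtract the first batch: 10−6=4 correct bits and 10−4=6 errors.

4 correct bits and 6 errors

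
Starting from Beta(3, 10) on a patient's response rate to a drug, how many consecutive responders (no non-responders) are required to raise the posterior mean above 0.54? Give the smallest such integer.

k = 9

After k responders and 0 non-responders the posterior is Beta(3+k, 10), with mean (3+k)/(3+10+k).
Set (3+k)/(13+k) > 0.54 and solve: k > (0.54·13 − 3)/(1 − 0.54) = 8.739.
The smallest integer exceeding 8.739 is 9.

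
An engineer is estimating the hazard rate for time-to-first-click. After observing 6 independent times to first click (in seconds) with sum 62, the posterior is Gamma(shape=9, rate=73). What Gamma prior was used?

Gamma–exponential conjugacy: posterior shape = α + n, posterior rate = β + Σtᵢ.
So α = 9 − 6 = 3 and β = 73 − 62 = 11.

Gamma(shape=3, rate=11)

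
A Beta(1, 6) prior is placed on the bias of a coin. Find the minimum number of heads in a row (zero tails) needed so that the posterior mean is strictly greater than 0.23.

After k heads and 0 tails the posterior is Beta(1+k, 6), with mean (1+k)/(1+6+k).
Set (1+k)/(7+k) > 0.23 and solve: k > (0.23·7 − 1)/(1 − 0.23) = 0.792.
The smallest integer exceeding 0.792 is 1.

k = 1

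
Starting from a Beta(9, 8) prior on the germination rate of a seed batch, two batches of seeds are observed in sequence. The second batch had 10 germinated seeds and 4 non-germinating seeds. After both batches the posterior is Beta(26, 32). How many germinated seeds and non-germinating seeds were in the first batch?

Sequential conjugate updates are equivalent to a single update on the pooled data, so total successes = posterior α − prior α and total failures = posterior β − prior β.
Total across both batches: 26−9=17 germinated seeds, 32−8=24 non-germinating seeds.
Subtract the second batch: 17−10=7 germinated seeds and 24−4=20 non-germinating seeds.

7 germinated seeds and 20 non-germinating seeds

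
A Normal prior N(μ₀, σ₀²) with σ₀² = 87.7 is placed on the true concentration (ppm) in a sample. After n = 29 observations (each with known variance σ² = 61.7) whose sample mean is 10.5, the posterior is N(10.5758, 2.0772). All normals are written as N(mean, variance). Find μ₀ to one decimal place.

The posterior mean is a precision-weighted average: μ_n = (τ₀μ₀ + τ_data·x̄)/(τ₀+τ_data), with τ₀=1/σ₀² and τ_data=n/σ².
Here τ₀ = 1/87.7 = 0.011403 and τ_data = 29/61.7 = 0.470016, so τ_n = 0.481419.
Rearranging for μ₀: μ₀ = (μ_n·τ_n − τ_data·x̄)/τ₀ = (10.5758·0.481419 − 0.470016·10.5) / 0.011403 = 0.156223/0.011403 ≈ 13.7.

μ₀ = 13.7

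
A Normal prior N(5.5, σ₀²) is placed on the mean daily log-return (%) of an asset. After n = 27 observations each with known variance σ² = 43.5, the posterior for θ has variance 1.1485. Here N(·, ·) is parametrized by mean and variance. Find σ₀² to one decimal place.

σ₀² = 4.0

For the Normal–Normal model with known σ², precisions add: τ_n = τ₀ + n/σ².
So 1/σ₀² = 1/1.1485 − 27/43.5 = 0.870701 − 0.620690 = 0.250011.
Hence σ₀² = 1/0.250011 ≈ 4.0.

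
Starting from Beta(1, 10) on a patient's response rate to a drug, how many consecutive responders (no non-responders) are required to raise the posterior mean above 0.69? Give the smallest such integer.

k = 22

After k responders and 0 non-responders the posterior is Beta(1+k, 10), with mean (1+k)/(1+10+k).
Set (1+k)/(11+k) > 0.69 and solve: k > (0.69·11 − 1)/(1 − 0.69) = 21.258.
The smallest integer exceeding 21.258 is 22, and checking k=22: (23)/(33) = 0.6970 > 0.69.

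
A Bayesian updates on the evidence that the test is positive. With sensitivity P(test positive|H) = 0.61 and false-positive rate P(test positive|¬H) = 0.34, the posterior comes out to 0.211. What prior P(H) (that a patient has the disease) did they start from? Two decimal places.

Bayes' rule in odds form gives O(H|E) = O(H)·[P(E|H)/P(E|¬H)], hence O(H) = O(H|E)/LR.
Posterior odds = 0.211/(1−0.211) = 0.2674. LR = 0.61/0.34 = 1.7941.
Prior odds = 0.2674/1.7941 = 0.1490, so P(H) = 0.1490/(1+0.1490) ≈ 0.13.

P(H) = 0.13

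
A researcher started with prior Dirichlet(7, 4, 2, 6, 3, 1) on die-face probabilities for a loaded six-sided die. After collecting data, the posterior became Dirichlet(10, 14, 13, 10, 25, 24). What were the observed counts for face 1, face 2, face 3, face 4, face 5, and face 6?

For a Dirichlet(α) prior with multinomial counts c, the posterior is Dirichlet(α + c) componentwise.
Counts are posterior − prior componentwise: 10−7=3, 14−4=10, 13−2=11, 10−6=4, 25−3=22, 24−1=23.

counts (3, 10, 11, 4, 22, 23)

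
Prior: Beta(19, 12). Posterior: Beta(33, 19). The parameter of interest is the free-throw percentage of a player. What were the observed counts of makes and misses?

14 makes and 7 misses

Under Beta–binomial conjugacy the posterior parameters are (α+s, β+f).
Match parameters: s=33−19=14, f=19−12=7.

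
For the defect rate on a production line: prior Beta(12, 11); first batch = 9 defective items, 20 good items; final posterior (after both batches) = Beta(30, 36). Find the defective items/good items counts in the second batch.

Sequential conjugate updates are equivalent to a single update on the pooled data, so total successes = posterior α − prior α and total failures = posterior β − prior β.
Total across both batches: 30−12=18 defective items, 36−11=25 good items.
Subtract the first batch: 18−9=9 defective items and 25−20=5 good items.

9 defective items and 5 good items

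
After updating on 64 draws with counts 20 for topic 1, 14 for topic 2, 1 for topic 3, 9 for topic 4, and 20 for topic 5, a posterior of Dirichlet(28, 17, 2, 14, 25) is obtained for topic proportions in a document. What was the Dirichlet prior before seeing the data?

For a Dirichlet(α) prior with multinomial counts c, the posterior is Dirichlet(α + c) componentwise.
Subtract each count from the matching posterior parameter: 28−20=8, 17−14=3, 2−1=1, 14−9=5, 25−20=5.

Dirichlet(8, 3, 1, 5, 5)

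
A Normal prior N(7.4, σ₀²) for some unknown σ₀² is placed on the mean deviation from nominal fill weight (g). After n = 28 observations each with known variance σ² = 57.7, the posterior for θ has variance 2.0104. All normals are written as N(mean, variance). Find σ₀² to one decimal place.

σ₀² = 82.3

Posterior precision equals prior precision plus data precision: 1/σ_n² = 1/σ₀² + n/σ².
So 1/σ₀² = 1/2.0104 − 28/57.7 = 0.497413 − 0.485269 = 0.012144.
Hence σ₀² = 1/0.012144 ≈ 82.3.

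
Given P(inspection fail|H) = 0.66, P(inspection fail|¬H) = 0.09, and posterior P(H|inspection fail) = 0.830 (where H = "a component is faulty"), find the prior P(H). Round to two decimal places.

P(H) = 0.40

In odds form, posterior odds = prior odds × likelihood ratio, so prior odds = posterior odds ÷ LR.
Posterior odds = 0.830/(1−0.830) = 4.8824. LR = 0.66/0.09 = 7.3333.
Prior odds = 4.8824/7.3333 = 0.6658, so P(H) = 0.6658/(1+0.6658) ≈ 0.40.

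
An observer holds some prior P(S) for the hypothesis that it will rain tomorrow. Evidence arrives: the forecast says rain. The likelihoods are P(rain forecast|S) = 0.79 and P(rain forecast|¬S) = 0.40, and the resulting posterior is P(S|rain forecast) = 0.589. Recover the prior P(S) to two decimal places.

Bayes' rule in odds form gives O(S|E) = O(S)·[P(E|S)/P(E|¬S)], hence O(S) = O(S|E)/LR.
Posterior odds = 0.589/(1−0.589) = 1.4331. LR = 0.79/0.40 = 1.9750.
Prior odds = 1.4331/1.9750 = 0.7256, so P(S) = 0.7256/(1+0.7256) ≈ 0.42.

P(S) = 0.42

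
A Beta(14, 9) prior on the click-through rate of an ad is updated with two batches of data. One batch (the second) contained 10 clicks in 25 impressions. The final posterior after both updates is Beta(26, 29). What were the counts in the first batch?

2 clicks and 5 non-clicks

Because Beta–binomial updating is additive in the counts, the combined data contributed (α_post−α_prior, β_post−β_prior) successes and failures.
Total across both batches: 26−14=12 clicks, 29−9=20 non-clicks.
Subtract the second batch: 12−10=2 clicks and 20−15=5 non-clicks.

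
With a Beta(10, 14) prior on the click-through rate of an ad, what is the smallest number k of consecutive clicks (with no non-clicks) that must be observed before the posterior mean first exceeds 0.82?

After k clicks and 0 non-clicks the posterior is Beta(10+k, 14), with mean (10+k)/(10+14+k).
Set (10+k)/(24+k) > 0.82 and solve: k > (0.82·24 − 10)/(1 − 0.82) = 53.778.
The smallest integer exceeding 53.778 is 54.

k = 54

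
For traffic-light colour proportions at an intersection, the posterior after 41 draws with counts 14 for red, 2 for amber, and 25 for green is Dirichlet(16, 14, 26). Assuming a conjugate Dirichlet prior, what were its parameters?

Dirichlet(2, 12, 1)

For a Dirichlet(α) prior with multinomial counts c, the posterior is Dirichlet(α + c) componentwise.
Subtract each count from the matching posterior parameter: 16−14=2, 14−2=12, 26−25=1.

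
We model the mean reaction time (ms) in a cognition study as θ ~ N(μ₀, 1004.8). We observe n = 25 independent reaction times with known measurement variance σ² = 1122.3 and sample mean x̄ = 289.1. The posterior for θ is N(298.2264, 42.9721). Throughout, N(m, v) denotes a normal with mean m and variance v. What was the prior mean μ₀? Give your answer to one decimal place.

μ₀ = 502.5

With known observation variance, the Normal–Normal posterior has precision τ_n = τ₀ + n/σ² and mean μ_n = (τ₀μ₀ + (n/σ²)x̄)/τ_n.
Here τ₀ = 1/1004.8 = 0.000995 and τ_data = 25/1122.3 = 0.022276, so τ_n = 0.023271.
Rearranging for μ₀: μ₀ = (μ_n·τ_n − τ_data·x̄)/τ₀ = (298.2264·0.023271 − 0.022276·289.1) / 0.000995 = 0.500035/0.000995 ≈ 502.5.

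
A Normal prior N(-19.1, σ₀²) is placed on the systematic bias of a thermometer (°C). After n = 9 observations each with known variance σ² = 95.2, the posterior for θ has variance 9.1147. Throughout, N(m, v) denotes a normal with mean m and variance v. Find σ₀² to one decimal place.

For the Normal–Normal model with known σ², precisions add: τ_n = τ₀ + n/σ².
So 1/σ₀² = 1/9.1147 − 9/95.2 = 0.109713 − 0.094538 = 0.015175.
Hence σ₀² = 1/0.015175 ≈ 65.9.

σ₀² = 65.9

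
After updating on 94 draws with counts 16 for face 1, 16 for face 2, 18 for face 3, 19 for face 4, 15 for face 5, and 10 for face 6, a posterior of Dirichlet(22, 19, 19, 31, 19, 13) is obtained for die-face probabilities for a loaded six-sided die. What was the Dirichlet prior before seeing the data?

For a Dirichlet(α) prior with multinomial counts c, the posterior is Dirichlet(α + c) componentwise.
Subtract each count from the matching posterior parameter: 22−16=6, 19−16=3, 19−18=1, 31−19=12, 19−15=4, 13−10=3.

Dirichlet(6, 3, 1, 12, 4, 3)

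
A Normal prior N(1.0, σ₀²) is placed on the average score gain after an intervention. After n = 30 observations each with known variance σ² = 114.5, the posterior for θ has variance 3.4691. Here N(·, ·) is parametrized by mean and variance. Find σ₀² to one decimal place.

σ₀² = 38.1

Posterior precision equals prior precision plus data precision: 1/σ_n² = 1/σ₀² + n/σ².
So 1/σ₀² = 1/3.4691 − 30/114.5 = 0.288259 − 0.262009 = 0.026250.
Hence σ₀² = 1/0.026250 ≈ 38.1.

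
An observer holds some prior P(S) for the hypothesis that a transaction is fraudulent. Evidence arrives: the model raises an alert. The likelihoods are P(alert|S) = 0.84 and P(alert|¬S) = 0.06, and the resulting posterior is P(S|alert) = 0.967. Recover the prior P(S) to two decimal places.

P(S) = 0.68

Bayes' rule in odds form gives O(S|E) = O(S)·[P(E|S)/P(E|¬S)], hence O(S) = O(S|E)/LR.
Posterior odds = 0.967/(1−0.967) = 29.3030. LR = 0.84/0.06 = 14.0000.
Prior odds = 29.3030/14.0000 = 2.0931, so P(S) = 2.0931/(1+2.0931) ≈ 0.68.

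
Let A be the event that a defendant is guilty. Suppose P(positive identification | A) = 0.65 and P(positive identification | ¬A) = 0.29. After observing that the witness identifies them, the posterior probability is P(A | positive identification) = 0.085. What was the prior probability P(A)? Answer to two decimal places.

P(A) = 0.04

In odds form, posterior odds = prior odds × likelihood ratio, so prior odds = posterior odds ÷ LR.
Posterior odds = 0.085/(1−0.085) = 0.0929. LR = 0.65/0.29 = 2.2414.
Prior odds = 0.0929/2.2414 = 0.0414, so P(A) = 0.0414/(1+0.0414) ≈ 0.04.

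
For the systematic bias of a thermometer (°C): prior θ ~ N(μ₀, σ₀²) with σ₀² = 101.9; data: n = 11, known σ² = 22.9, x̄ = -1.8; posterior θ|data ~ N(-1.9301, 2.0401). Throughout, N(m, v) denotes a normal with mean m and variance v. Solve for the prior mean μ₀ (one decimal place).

μ₀ = -8.3

The posterior mean is a precision-weighted average: μ_n = (τ₀μ₀ + τ_data·x̄)/(τ₀+τ_data), with τ₀=1/σ₀² and τ_data=n/σ².
Here τ₀ = 1/101.9 = 0.009814 and τ_data = 11/22.9 = 0.480349, so τ_n = 0.490163.
Rearranging for μ₀: μ₀ = (μ_n·τ_n − τ_data·x̄)/τ₀ = (-1.9301·0.490163 − 0.480349·-1.8) / 0.009814 = -0.081435/0.009814 ≈ -8.3.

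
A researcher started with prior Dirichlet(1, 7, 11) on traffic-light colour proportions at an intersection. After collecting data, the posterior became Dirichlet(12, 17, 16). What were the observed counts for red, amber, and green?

counts (11, 10, 5)

For a Dirichlet(α) prior with multinomial counts c, the posterior is Dirichlet(α + c) componentwise.
Counts are posterior − prior componentwise: 12−1=11, 17−7=10, 16−11=5.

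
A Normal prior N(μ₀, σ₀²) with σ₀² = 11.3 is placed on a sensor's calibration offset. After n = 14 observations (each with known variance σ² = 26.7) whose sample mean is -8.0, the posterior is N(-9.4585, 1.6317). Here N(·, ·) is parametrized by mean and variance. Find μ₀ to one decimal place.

The posterior mean is a precision-weighted average: μ_n = (τ₀μ₀ + τ_data·x̄)/(τ₀+τ_data), with τ₀=1/σ₀² and τ_data=n/σ².
Here τ₀ = 1/11.3 = 0.088496 and τ_data = 14/26.7 = 0.524345, so τ_n = 0.612841.
Rearranging for μ₀: μ₀ = (μ_n·τ_n − τ_data·x̄)/τ₀ = (-9.4585·0.612841 − 0.524345·-8.0) / 0.088496 = -1.601797/0.088496 ≈ -18.1.

μ₀ = -18.1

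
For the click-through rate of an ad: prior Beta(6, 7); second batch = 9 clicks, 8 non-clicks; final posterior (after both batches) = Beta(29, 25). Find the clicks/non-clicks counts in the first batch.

Sequential conjugate updates are equivalent to a single update on the pooled data, so total successes = posterior α − prior α and total failures = posterior β − prior β.
Total across both batches: 29−6=23 clicks, 25−7=18 non-clicks.
Subtract the second batch: 23−9=14 clicks and 18−8=10 non-clicks.

14 clicks and 10 non-clicks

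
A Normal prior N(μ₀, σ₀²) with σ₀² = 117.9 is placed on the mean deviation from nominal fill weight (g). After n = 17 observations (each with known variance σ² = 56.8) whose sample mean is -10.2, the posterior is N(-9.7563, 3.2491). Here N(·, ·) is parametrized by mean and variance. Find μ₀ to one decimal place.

μ₀ = 5.9

With known observation variance, the Normal–Normal posterior has precision τ_n = τ₀ + n/σ² and mean μ_n = (τ₀μ₀ + (n/σ²)x̄)/τ_n.
Here τ₀ = 1/117.9 = 0.008482 and τ_data = 17/56.8 = 0.299296, so τ_n = 0.307778.
Rearranging for μ₀: μ₀ = (μ_n·τ_n − τ_data·x̄)/τ₀ = (-9.7563·0.307778 − 0.299296·-10.2) / 0.008482 = 0.050045/0.008482 ≈ 5.9.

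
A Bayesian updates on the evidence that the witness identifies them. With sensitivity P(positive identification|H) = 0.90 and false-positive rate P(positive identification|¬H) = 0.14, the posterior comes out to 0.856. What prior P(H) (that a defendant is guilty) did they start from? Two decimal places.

Bayes' rule in odds form gives O(H|E) = O(H)·[P(E|H)/P(E|¬H)], hence O(H) = O(H|E)/LR.
Posterior odds = 0.856/(1−0.856) = 5.9444. LR = 0.90/0.14 = 6.4286.
Prior odds = 5.9444/6.4286 = 0.9247, so P(H) = 0.9247/(1+0.9247) ≈ 0.48.

P(H) = 0.48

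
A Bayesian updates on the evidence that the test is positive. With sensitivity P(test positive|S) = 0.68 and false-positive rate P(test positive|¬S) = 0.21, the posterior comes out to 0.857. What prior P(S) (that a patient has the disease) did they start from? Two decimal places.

P(S) = 0.65

Bayes' rule in odds form gives O(S|E) = O(S)·[P(E|S)/P(E|¬S)], hence O(S) = O(S|E)/LR.
Posterior odds = 0.857/(1−0.857) = 5.9930. LR = 0.68/0.21 = 3.2381.
Prior odds = 5.9930/3.2381 = 1.8508, so P(S) = 1.8508/(1+1.8508) ≈ 0.65.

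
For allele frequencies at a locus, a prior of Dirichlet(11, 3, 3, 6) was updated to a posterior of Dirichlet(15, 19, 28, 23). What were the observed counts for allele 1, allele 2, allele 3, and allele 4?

counts (4, 16, 25, 17)

For a Dirichlet(α) prior with multinomial counts c, the posterior is Dirichlet(α + c) componentwise.
Counts are posterior − prior componentwise: 15−11=4, 19−3=16, 28−3=25, 23−6=17.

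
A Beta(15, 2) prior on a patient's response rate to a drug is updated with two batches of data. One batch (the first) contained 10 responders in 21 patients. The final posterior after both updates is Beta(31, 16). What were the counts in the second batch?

Sequential conjugate updates are equivalent to a single update on the pooled data, so total successes = posterior α − prior α and total failures = posterior β − prior β.
Total across both batches: 31−15=16 responders, 16−2=14 non-responders.
Subtract the first batch: 16−10=6 responders and 14−11=3 non-responders.

6 responders and 3 non-responders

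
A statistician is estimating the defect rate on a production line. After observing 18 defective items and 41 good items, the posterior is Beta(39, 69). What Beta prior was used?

Under Beta–binomial conjugacy the posterior parameters are (a+s, b+f).
Subtract the data counts: 39−18=21, 69−41=28.

Beta(21, 28)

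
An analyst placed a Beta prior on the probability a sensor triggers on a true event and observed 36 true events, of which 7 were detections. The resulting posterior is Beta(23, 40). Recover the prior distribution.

Beta is conjugate to the binomial likelihood: posterior = Beta(α+s, β+f).
So α = 23 − 7 = 16 and β = 40 − 29 = 11.

Beta(16, 11)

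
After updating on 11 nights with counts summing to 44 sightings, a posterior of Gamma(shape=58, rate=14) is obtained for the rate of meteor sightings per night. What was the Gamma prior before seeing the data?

Gamma–Poisson conjugacy: posterior shape = α + Σxᵢ, posterior rate = β + n.
So α = 58 − 44 = 14 and β = 14 − 11 = 3.

Gamma(shape=14, rate=3)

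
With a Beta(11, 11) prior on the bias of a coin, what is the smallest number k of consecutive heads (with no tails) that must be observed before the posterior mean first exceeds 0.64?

k = 9

After k heads and 0 tails the posterior is Beta(11+k, 11), with mean (11+k)/(11+11+k).
Set (11+k)/(22+k) > 0.64 and solve: k > (0.64·22 − 11)/(1 − 0.64) = 8.556.
The smallest integer exceeding 8.556 is 9.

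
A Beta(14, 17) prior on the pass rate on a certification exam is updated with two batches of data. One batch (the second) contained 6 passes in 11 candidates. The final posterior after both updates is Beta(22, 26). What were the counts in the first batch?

2 passes and 4 failures

Because Beta–binomial updating is additive in the counts, the combined data contributed (α_post−α_prior, β_post−β_prior) successes and failures.
Total across both batches: 22−14=8 passes, 26−17=9 failures.
Subtract the second batch: 8−6=2 passes and 9−5=4 failures.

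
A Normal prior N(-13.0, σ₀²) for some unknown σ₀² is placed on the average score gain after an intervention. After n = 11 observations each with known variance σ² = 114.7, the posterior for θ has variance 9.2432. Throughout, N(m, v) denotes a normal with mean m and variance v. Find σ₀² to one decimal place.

Posterior precision equals prior precision plus data precision: 1/σ_n² = 1/σ₀² + n/σ².
So 1/σ₀² = 1/9.2432 − 11/114.7 = 0.108188 − 0.095902 = 0.012286.
Hence σ₀² = 1/0.012286 ≈ 81.4.

σ₀² = 81.4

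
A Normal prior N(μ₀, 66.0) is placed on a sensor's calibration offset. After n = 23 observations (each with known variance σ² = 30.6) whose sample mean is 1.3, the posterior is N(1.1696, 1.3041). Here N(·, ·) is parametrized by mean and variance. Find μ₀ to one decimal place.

With known observation variance, the Normal–Normal posterior has precision τ_n = τ₀ + n/σ² and mean μ_n = (τ₀μ₀ + (n/σ²)x̄)/τ_n.
Here τ₀ = 1/66.0 = 0.015152 and τ_data = 23/30.6 = 0.751634, so τ_n = 0.766786.
Rearranging for μ₀: μ₀ = (μ_n·τ_n − τ_data·x̄)/τ₀ = (1.1696·0.766786 − 0.751634·1.3) / 0.015152 = -0.080291/0.015152 ≈ -5.3.

μ₀ = -5.3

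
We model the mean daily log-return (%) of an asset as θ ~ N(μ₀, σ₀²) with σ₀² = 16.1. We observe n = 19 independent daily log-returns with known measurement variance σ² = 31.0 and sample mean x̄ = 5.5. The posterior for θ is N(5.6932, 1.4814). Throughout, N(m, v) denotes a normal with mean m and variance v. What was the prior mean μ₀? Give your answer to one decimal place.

μ₀ = 7.6

With known observation variance, the Normal–Normal posterior has precision τ_n = τ₀ + n/σ² and mean μ_n = (τ₀μ₀ + (n/σ²)x̄)/τ_n.
Here τ₀ = 1/16.1 = 0.062112 and τ_data = 19/31.0 = 0.612903, so τ_n = 0.675015.
Rearranging for μ₀: μ₀ = (μ_n·τ_n − τ_data·x̄)/τ₀ = (5.6932·0.675015 − 0.612903·5.5) / 0.062112 = 0.472029/0.062112 ≈ 7.6.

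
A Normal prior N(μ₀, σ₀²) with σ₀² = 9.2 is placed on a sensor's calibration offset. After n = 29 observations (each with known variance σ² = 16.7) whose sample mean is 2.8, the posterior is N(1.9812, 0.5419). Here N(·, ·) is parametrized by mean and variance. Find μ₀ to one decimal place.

With known observation variance, the Normal–Normal posterior has precision τ_n = τ₀ + n/σ² and mean μ_n = (τ₀μ₀ + (n/σ²)x̄)/τ_n.
Here τ₀ = 1/9.2 = 0.108696 and τ_data = 29/16.7 = 1.736527, so τ_n = 1.845223.
Rearranging for μ₀: μ₀ = (μ_n·τ_n − τ_data·x̄)/τ₀ = (1.9812·1.845223 − 1.736527·2.8) / 0.108696 = -1.206520/0.108696 ≈ -11.1.

μ₀ = -11.1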